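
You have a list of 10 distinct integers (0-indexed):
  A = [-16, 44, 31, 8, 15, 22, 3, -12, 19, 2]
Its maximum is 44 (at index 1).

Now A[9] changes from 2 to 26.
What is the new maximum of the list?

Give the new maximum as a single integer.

Answer: 44

Derivation:
Old max = 44 (at index 1)
Change: A[9] 2 -> 26
Changed element was NOT the old max.
  New max = max(old_max, new_val) = max(44, 26) = 44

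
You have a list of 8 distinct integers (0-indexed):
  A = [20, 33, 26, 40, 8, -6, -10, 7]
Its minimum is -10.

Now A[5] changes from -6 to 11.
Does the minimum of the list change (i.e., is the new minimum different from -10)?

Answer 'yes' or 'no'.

Old min = -10
Change: A[5] -6 -> 11
Changed element was NOT the min; min changes only if 11 < -10.
New min = -10; changed? no

Answer: no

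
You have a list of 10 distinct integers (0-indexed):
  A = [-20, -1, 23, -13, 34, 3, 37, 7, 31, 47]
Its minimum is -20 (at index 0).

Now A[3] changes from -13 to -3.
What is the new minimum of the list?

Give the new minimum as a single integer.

Answer: -20

Derivation:
Old min = -20 (at index 0)
Change: A[3] -13 -> -3
Changed element was NOT the old min.
  New min = min(old_min, new_val) = min(-20, -3) = -20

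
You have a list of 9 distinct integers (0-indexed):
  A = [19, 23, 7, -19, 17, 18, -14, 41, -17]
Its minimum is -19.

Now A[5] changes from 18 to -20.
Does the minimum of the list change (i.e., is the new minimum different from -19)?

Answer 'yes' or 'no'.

Answer: yes

Derivation:
Old min = -19
Change: A[5] 18 -> -20
Changed element was NOT the min; min changes only if -20 < -19.
New min = -20; changed? yes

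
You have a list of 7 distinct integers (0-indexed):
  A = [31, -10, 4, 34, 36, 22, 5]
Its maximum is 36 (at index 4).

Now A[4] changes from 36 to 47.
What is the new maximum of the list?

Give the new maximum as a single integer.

Old max = 36 (at index 4)
Change: A[4] 36 -> 47
Changed element WAS the max -> may need rescan.
  Max of remaining elements: 34
  New max = max(47, 34) = 47

Answer: 47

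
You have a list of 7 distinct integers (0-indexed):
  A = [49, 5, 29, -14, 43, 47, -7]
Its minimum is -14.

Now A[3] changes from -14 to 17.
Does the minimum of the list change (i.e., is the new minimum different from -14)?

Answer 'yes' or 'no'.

Answer: yes

Derivation:
Old min = -14
Change: A[3] -14 -> 17
Changed element was the min; new min must be rechecked.
New min = -7; changed? yes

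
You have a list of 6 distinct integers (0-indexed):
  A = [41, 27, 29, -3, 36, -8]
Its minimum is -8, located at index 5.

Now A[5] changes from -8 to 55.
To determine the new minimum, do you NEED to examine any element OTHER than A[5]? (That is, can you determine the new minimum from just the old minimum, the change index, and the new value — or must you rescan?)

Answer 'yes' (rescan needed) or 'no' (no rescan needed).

Answer: yes

Derivation:
Old min = -8 at index 5
Change at index 5: -8 -> 55
Index 5 WAS the min and new value 55 > old min -8. Must rescan other elements to find the new min.
Needs rescan: yes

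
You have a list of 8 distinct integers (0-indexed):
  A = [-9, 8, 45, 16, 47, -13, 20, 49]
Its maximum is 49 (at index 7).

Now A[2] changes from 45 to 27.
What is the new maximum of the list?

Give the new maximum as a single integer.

Old max = 49 (at index 7)
Change: A[2] 45 -> 27
Changed element was NOT the old max.
  New max = max(old_max, new_val) = max(49, 27) = 49

Answer: 49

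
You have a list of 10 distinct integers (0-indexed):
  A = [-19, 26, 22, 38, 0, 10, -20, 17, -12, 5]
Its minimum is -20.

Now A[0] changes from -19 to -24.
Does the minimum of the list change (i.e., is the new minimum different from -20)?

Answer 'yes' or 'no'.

Old min = -20
Change: A[0] -19 -> -24
Changed element was NOT the min; min changes only if -24 < -20.
New min = -24; changed? yes

Answer: yes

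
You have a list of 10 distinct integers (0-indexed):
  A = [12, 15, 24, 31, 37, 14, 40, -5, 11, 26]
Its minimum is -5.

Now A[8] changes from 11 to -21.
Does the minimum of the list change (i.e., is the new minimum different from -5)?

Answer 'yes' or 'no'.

Answer: yes

Derivation:
Old min = -5
Change: A[8] 11 -> -21
Changed element was NOT the min; min changes only if -21 < -5.
New min = -21; changed? yes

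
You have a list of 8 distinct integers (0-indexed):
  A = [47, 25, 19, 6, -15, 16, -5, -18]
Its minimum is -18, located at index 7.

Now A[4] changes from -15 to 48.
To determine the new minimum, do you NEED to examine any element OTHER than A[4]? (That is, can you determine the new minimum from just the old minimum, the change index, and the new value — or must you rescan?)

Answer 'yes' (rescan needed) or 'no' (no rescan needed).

Answer: no

Derivation:
Old min = -18 at index 7
Change at index 4: -15 -> 48
Index 4 was NOT the min. New min = min(-18, 48). No rescan of other elements needed.
Needs rescan: no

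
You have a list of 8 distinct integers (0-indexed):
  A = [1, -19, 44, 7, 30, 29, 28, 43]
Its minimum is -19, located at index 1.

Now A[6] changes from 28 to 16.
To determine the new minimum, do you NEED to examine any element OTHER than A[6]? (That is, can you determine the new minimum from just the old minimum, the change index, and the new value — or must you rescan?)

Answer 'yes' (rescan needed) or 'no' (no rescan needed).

Old min = -19 at index 1
Change at index 6: 28 -> 16
Index 6 was NOT the min. New min = min(-19, 16). No rescan of other elements needed.
Needs rescan: no

Answer: no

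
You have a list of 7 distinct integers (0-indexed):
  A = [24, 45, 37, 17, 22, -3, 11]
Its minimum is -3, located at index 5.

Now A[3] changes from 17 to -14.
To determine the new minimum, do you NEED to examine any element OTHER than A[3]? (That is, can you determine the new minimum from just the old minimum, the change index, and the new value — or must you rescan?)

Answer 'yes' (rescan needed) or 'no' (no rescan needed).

Old min = -3 at index 5
Change at index 3: 17 -> -14
Index 3 was NOT the min. New min = min(-3, -14). No rescan of other elements needed.
Needs rescan: no

Answer: no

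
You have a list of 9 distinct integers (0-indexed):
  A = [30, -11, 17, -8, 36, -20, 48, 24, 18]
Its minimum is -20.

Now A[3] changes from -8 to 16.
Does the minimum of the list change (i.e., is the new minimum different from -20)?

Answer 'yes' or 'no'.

Old min = -20
Change: A[3] -8 -> 16
Changed element was NOT the min; min changes only if 16 < -20.
New min = -20; changed? no

Answer: no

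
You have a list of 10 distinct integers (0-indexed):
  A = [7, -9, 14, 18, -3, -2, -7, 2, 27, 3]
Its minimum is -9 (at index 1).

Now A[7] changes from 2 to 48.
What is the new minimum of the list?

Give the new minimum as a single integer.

Answer: -9

Derivation:
Old min = -9 (at index 1)
Change: A[7] 2 -> 48
Changed element was NOT the old min.
  New min = min(old_min, new_val) = min(-9, 48) = -9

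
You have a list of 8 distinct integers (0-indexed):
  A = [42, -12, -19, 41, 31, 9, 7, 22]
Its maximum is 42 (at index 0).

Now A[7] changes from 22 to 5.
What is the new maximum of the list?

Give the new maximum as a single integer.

Old max = 42 (at index 0)
Change: A[7] 22 -> 5
Changed element was NOT the old max.
  New max = max(old_max, new_val) = max(42, 5) = 42

Answer: 42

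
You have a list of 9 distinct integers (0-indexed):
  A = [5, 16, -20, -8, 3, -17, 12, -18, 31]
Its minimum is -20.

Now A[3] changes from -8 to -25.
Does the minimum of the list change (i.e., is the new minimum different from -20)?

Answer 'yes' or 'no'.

Answer: yes

Derivation:
Old min = -20
Change: A[3] -8 -> -25
Changed element was NOT the min; min changes only if -25 < -20.
New min = -25; changed? yes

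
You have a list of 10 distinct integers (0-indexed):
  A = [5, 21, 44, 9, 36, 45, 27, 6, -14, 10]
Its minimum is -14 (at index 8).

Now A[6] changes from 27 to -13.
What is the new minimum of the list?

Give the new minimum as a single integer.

Answer: -14

Derivation:
Old min = -14 (at index 8)
Change: A[6] 27 -> -13
Changed element was NOT the old min.
  New min = min(old_min, new_val) = min(-14, -13) = -14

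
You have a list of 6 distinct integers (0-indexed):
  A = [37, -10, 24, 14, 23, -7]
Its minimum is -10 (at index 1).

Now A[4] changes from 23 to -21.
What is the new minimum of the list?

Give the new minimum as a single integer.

Old min = -10 (at index 1)
Change: A[4] 23 -> -21
Changed element was NOT the old min.
  New min = min(old_min, new_val) = min(-10, -21) = -21

Answer: -21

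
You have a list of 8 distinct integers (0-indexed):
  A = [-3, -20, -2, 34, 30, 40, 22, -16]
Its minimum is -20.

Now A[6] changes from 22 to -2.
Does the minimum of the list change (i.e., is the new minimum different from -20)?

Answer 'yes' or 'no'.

Old min = -20
Change: A[6] 22 -> -2
Changed element was NOT the min; min changes only if -2 < -20.
New min = -20; changed? no

Answer: no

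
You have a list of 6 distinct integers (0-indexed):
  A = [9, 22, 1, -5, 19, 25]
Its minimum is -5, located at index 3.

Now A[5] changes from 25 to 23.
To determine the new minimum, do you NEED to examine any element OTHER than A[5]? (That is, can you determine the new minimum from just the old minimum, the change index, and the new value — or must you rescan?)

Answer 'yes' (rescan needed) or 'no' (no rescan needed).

Old min = -5 at index 3
Change at index 5: 25 -> 23
Index 5 was NOT the min. New min = min(-5, 23). No rescan of other elements needed.
Needs rescan: no

Answer: no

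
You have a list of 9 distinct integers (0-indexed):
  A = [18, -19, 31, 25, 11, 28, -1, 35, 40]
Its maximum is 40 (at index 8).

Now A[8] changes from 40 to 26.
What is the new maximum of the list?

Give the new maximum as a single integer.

Old max = 40 (at index 8)
Change: A[8] 40 -> 26
Changed element WAS the max -> may need rescan.
  Max of remaining elements: 35
  New max = max(26, 35) = 35

Answer: 35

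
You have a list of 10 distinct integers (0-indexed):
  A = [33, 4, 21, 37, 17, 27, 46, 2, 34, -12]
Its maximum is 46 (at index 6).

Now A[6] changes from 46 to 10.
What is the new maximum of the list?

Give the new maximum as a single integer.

Answer: 37

Derivation:
Old max = 46 (at index 6)
Change: A[6] 46 -> 10
Changed element WAS the max -> may need rescan.
  Max of remaining elements: 37
  New max = max(10, 37) = 37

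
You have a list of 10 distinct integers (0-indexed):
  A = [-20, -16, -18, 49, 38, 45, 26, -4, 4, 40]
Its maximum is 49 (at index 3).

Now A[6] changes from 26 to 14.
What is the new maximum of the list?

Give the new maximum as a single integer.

Answer: 49

Derivation:
Old max = 49 (at index 3)
Change: A[6] 26 -> 14
Changed element was NOT the old max.
  New max = max(old_max, new_val) = max(49, 14) = 49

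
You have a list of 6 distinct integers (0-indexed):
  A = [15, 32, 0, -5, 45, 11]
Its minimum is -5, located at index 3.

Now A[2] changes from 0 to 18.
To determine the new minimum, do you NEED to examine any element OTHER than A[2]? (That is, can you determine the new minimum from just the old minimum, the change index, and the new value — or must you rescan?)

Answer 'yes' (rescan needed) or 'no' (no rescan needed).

Old min = -5 at index 3
Change at index 2: 0 -> 18
Index 2 was NOT the min. New min = min(-5, 18). No rescan of other elements needed.
Needs rescan: no

Answer: no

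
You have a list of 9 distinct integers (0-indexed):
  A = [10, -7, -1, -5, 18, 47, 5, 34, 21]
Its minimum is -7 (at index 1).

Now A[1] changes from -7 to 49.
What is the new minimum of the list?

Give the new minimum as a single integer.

Old min = -7 (at index 1)
Change: A[1] -7 -> 49
Changed element WAS the min. Need to check: is 49 still <= all others?
  Min of remaining elements: -5
  New min = min(49, -5) = -5

Answer: -5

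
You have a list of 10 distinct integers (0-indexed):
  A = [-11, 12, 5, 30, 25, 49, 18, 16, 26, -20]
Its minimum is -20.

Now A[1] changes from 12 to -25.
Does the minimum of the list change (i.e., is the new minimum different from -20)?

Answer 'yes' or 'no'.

Old min = -20
Change: A[1] 12 -> -25
Changed element was NOT the min; min changes only if -25 < -20.
New min = -25; changed? yes

Answer: yes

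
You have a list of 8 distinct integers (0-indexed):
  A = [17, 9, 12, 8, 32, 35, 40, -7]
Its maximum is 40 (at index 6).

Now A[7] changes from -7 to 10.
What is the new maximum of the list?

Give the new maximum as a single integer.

Old max = 40 (at index 6)
Change: A[7] -7 -> 10
Changed element was NOT the old max.
  New max = max(old_max, new_val) = max(40, 10) = 40

Answer: 40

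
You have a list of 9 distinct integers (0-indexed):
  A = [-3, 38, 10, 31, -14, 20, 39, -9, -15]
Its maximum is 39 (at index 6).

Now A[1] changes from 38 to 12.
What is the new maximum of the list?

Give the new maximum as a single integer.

Old max = 39 (at index 6)
Change: A[1] 38 -> 12
Changed element was NOT the old max.
  New max = max(old_max, new_val) = max(39, 12) = 39

Answer: 39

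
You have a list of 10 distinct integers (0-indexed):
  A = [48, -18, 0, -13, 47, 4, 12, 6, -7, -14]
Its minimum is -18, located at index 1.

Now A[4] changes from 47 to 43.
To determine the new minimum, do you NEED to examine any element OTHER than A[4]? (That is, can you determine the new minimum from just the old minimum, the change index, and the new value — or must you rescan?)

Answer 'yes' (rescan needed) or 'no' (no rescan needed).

Answer: no

Derivation:
Old min = -18 at index 1
Change at index 4: 47 -> 43
Index 4 was NOT the min. New min = min(-18, 43). No rescan of other elements needed.
Needs rescan: no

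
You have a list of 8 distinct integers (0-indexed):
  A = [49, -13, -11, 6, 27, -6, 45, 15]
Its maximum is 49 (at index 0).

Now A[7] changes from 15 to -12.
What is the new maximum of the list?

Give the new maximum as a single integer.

Answer: 49

Derivation:
Old max = 49 (at index 0)
Change: A[7] 15 -> -12
Changed element was NOT the old max.
  New max = max(old_max, new_val) = max(49, -12) = 49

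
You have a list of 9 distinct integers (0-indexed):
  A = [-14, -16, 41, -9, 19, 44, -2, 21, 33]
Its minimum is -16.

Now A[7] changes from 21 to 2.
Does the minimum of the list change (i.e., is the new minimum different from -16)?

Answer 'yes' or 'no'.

Answer: no

Derivation:
Old min = -16
Change: A[7] 21 -> 2
Changed element was NOT the min; min changes only if 2 < -16.
New min = -16; changed? no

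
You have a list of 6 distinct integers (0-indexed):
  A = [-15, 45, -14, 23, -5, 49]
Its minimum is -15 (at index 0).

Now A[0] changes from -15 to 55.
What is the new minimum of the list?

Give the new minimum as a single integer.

Answer: -14

Derivation:
Old min = -15 (at index 0)
Change: A[0] -15 -> 55
Changed element WAS the min. Need to check: is 55 still <= all others?
  Min of remaining elements: -14
  New min = min(55, -14) = -14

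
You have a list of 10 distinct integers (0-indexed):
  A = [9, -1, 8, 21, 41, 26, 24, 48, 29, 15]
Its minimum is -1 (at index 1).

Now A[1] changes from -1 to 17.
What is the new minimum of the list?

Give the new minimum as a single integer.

Old min = -1 (at index 1)
Change: A[1] -1 -> 17
Changed element WAS the min. Need to check: is 17 still <= all others?
  Min of remaining elements: 8
  New min = min(17, 8) = 8

Answer: 8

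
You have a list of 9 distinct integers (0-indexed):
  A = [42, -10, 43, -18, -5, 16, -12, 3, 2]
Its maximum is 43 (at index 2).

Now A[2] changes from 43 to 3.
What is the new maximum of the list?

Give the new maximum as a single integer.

Answer: 42

Derivation:
Old max = 43 (at index 2)
Change: A[2] 43 -> 3
Changed element WAS the max -> may need rescan.
  Max of remaining elements: 42
  New max = max(3, 42) = 42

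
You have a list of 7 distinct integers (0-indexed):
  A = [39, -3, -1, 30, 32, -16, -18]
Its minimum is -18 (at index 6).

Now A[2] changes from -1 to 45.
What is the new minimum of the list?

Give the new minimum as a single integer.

Answer: -18

Derivation:
Old min = -18 (at index 6)
Change: A[2] -1 -> 45
Changed element was NOT the old min.
  New min = min(old_min, new_val) = min(-18, 45) = -18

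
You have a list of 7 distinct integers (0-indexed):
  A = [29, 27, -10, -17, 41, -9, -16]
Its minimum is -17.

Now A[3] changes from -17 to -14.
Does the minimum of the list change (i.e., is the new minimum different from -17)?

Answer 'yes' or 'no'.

Answer: yes

Derivation:
Old min = -17
Change: A[3] -17 -> -14
Changed element was the min; new min must be rechecked.
New min = -16; changed? yes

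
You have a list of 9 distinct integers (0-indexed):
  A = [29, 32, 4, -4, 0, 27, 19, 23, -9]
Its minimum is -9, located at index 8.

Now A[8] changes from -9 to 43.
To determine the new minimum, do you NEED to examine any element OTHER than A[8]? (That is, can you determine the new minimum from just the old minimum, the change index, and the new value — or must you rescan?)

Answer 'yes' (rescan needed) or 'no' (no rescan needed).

Old min = -9 at index 8
Change at index 8: -9 -> 43
Index 8 WAS the min and new value 43 > old min -9. Must rescan other elements to find the new min.
Needs rescan: yes

Answer: yes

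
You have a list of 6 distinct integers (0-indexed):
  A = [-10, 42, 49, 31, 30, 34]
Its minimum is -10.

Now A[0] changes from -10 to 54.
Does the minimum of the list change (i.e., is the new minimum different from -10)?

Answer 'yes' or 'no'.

Answer: yes

Derivation:
Old min = -10
Change: A[0] -10 -> 54
Changed element was the min; new min must be rechecked.
New min = 30; changed? yes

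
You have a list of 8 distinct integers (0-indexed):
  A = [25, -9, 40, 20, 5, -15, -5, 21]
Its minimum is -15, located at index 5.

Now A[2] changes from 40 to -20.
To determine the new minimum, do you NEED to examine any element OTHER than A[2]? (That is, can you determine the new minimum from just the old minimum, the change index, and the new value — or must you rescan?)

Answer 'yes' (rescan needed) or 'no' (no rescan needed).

Old min = -15 at index 5
Change at index 2: 40 -> -20
Index 2 was NOT the min. New min = min(-15, -20). No rescan of other elements needed.
Needs rescan: no

Answer: no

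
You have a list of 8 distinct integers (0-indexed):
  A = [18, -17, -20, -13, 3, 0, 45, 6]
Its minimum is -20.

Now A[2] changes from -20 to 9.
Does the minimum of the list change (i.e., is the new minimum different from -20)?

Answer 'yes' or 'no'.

Answer: yes

Derivation:
Old min = -20
Change: A[2] -20 -> 9
Changed element was the min; new min must be rechecked.
New min = -17; changed? yes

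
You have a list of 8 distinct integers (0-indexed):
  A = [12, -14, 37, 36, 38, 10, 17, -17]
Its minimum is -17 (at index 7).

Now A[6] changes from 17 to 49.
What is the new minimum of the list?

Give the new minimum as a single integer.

Old min = -17 (at index 7)
Change: A[6] 17 -> 49
Changed element was NOT the old min.
  New min = min(old_min, new_val) = min(-17, 49) = -17

Answer: -17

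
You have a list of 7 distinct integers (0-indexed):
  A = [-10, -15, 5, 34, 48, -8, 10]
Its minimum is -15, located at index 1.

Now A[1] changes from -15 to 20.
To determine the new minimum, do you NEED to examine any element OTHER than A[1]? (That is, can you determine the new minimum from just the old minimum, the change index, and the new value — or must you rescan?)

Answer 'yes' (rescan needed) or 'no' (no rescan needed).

Answer: yes

Derivation:
Old min = -15 at index 1
Change at index 1: -15 -> 20
Index 1 WAS the min and new value 20 > old min -15. Must rescan other elements to find the new min.
Needs rescan: yes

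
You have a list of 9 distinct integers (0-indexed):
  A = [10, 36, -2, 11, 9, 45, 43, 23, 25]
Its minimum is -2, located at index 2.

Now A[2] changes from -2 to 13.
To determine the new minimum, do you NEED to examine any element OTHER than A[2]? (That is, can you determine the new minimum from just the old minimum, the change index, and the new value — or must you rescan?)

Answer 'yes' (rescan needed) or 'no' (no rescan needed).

Answer: yes

Derivation:
Old min = -2 at index 2
Change at index 2: -2 -> 13
Index 2 WAS the min and new value 13 > old min -2. Must rescan other elements to find the new min.
Needs rescan: yes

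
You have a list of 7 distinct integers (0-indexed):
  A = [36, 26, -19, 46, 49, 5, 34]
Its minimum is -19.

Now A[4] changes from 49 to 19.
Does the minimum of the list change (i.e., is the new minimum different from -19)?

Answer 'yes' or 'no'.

Answer: no

Derivation:
Old min = -19
Change: A[4] 49 -> 19
Changed element was NOT the min; min changes only if 19 < -19.
New min = -19; changed? no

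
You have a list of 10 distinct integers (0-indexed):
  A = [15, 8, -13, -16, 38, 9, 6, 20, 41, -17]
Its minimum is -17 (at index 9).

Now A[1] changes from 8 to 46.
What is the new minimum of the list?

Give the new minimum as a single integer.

Answer: -17

Derivation:
Old min = -17 (at index 9)
Change: A[1] 8 -> 46
Changed element was NOT the old min.
  New min = min(old_min, new_val) = min(-17, 46) = -17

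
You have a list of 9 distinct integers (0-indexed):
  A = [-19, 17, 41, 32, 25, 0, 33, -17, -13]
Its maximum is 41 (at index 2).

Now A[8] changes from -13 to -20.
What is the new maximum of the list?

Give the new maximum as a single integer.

Old max = 41 (at index 2)
Change: A[8] -13 -> -20
Changed element was NOT the old max.
  New max = max(old_max, new_val) = max(41, -20) = 41

Answer: 41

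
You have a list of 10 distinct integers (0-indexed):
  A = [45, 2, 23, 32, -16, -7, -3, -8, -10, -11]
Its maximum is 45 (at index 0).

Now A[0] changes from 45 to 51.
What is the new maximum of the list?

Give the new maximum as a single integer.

Answer: 51

Derivation:
Old max = 45 (at index 0)
Change: A[0] 45 -> 51
Changed element WAS the max -> may need rescan.
  Max of remaining elements: 32
  New max = max(51, 32) = 51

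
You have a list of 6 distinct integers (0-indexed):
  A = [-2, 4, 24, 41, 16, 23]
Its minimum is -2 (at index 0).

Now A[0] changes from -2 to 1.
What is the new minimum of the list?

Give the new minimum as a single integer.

Old min = -2 (at index 0)
Change: A[0] -2 -> 1
Changed element WAS the min. Need to check: is 1 still <= all others?
  Min of remaining elements: 4
  New min = min(1, 4) = 1

Answer: 1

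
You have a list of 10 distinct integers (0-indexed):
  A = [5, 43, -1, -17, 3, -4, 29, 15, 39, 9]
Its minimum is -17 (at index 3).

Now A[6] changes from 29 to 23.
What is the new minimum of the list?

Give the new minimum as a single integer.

Answer: -17

Derivation:
Old min = -17 (at index 3)
Change: A[6] 29 -> 23
Changed element was NOT the old min.
  New min = min(old_min, new_val) = min(-17, 23) = -17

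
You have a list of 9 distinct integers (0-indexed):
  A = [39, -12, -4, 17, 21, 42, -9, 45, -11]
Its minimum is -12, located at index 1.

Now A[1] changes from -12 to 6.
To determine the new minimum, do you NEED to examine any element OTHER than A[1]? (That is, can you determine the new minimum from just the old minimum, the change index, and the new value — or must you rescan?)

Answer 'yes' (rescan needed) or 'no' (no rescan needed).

Answer: yes

Derivation:
Old min = -12 at index 1
Change at index 1: -12 -> 6
Index 1 WAS the min and new value 6 > old min -12. Must rescan other elements to find the new min.
Needs rescan: yes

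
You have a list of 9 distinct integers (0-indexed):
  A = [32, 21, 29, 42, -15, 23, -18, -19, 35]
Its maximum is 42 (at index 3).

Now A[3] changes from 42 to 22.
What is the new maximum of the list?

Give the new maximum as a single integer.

Answer: 35

Derivation:
Old max = 42 (at index 3)
Change: A[3] 42 -> 22
Changed element WAS the max -> may need rescan.
  Max of remaining elements: 35
  New max = max(22, 35) = 35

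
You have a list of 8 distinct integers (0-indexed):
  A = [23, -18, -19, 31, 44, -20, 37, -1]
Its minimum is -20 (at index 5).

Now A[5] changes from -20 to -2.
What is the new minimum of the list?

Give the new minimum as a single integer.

Old min = -20 (at index 5)
Change: A[5] -20 -> -2
Changed element WAS the min. Need to check: is -2 still <= all others?
  Min of remaining elements: -19
  New min = min(-2, -19) = -19

Answer: -19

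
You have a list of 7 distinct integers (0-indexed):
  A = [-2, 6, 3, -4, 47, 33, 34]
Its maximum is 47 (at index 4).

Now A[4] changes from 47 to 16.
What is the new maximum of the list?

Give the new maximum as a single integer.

Old max = 47 (at index 4)
Change: A[4] 47 -> 16
Changed element WAS the max -> may need rescan.
  Max of remaining elements: 34
  New max = max(16, 34) = 34

Answer: 34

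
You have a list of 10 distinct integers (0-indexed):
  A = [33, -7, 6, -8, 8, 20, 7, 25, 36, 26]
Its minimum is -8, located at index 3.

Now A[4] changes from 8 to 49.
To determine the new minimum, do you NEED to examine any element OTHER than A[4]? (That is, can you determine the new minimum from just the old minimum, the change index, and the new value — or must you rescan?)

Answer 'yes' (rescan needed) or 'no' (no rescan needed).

Answer: no

Derivation:
Old min = -8 at index 3
Change at index 4: 8 -> 49
Index 4 was NOT the min. New min = min(-8, 49). No rescan of other elements needed.
Needs rescan: no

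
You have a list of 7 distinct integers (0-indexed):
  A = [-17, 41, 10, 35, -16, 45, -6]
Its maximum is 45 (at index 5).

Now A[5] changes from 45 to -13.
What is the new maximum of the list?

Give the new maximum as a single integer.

Answer: 41

Derivation:
Old max = 45 (at index 5)
Change: A[5] 45 -> -13
Changed element WAS the max -> may need rescan.
  Max of remaining elements: 41
  New max = max(-13, 41) = 41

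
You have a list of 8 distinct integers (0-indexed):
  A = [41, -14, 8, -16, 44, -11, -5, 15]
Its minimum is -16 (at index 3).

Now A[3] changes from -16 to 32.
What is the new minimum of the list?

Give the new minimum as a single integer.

Answer: -14

Derivation:
Old min = -16 (at index 3)
Change: A[3] -16 -> 32
Changed element WAS the min. Need to check: is 32 still <= all others?
  Min of remaining elements: -14
  New min = min(32, -14) = -14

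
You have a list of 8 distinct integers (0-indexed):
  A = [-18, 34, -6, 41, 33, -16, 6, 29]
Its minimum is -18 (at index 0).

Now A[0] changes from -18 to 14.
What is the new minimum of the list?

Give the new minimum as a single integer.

Answer: -16

Derivation:
Old min = -18 (at index 0)
Change: A[0] -18 -> 14
Changed element WAS the min. Need to check: is 14 still <= all others?
  Min of remaining elements: -16
  New min = min(14, -16) = -16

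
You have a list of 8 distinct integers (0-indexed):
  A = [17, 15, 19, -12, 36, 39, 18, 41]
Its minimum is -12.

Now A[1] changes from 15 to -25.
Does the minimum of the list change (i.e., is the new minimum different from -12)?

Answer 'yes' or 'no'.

Old min = -12
Change: A[1] 15 -> -25
Changed element was NOT the min; min changes only if -25 < -12.
New min = -25; changed? yes

Answer: yes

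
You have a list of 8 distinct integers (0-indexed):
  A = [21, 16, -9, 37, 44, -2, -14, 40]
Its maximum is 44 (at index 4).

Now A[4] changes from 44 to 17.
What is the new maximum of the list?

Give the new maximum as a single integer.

Old max = 44 (at index 4)
Change: A[4] 44 -> 17
Changed element WAS the max -> may need rescan.
  Max of remaining elements: 40
  New max = max(17, 40) = 40

Answer: 40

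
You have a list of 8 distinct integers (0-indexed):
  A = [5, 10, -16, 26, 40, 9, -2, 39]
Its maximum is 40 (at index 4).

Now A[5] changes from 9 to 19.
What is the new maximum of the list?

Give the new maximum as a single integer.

Answer: 40

Derivation:
Old max = 40 (at index 4)
Change: A[5] 9 -> 19
Changed element was NOT the old max.
  New max = max(old_max, new_val) = max(40, 19) = 40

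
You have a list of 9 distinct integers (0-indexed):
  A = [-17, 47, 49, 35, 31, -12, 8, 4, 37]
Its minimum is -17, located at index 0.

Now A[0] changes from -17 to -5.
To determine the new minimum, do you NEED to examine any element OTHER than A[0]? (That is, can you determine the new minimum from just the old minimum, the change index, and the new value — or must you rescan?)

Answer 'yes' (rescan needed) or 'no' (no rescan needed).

Answer: yes

Derivation:
Old min = -17 at index 0
Change at index 0: -17 -> -5
Index 0 WAS the min and new value -5 > old min -17. Must rescan other elements to find the new min.
Needs rescan: yes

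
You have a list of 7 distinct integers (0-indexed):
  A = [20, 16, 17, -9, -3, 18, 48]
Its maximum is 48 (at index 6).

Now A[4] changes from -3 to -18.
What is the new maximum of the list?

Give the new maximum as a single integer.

Answer: 48

Derivation:
Old max = 48 (at index 6)
Change: A[4] -3 -> -18
Changed element was NOT the old max.
  New max = max(old_max, new_val) = max(48, -18) = 48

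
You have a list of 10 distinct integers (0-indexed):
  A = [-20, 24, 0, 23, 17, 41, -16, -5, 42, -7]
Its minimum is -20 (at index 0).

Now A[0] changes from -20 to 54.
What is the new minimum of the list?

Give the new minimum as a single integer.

Old min = -20 (at index 0)
Change: A[0] -20 -> 54
Changed element WAS the min. Need to check: is 54 still <= all others?
  Min of remaining elements: -16
  New min = min(54, -16) = -16

Answer: -16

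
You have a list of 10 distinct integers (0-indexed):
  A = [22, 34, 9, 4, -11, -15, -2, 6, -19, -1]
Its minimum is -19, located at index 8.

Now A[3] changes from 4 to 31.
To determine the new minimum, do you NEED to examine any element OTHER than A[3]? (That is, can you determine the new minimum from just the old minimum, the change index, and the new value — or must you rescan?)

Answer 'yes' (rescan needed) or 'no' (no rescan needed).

Old min = -19 at index 8
Change at index 3: 4 -> 31
Index 3 was NOT the min. New min = min(-19, 31). No rescan of other elements needed.
Needs rescan: no

Answer: no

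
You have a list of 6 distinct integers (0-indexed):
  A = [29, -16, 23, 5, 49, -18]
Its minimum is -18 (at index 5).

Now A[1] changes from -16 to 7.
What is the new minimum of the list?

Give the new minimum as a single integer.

Old min = -18 (at index 5)
Change: A[1] -16 -> 7
Changed element was NOT the old min.
  New min = min(old_min, new_val) = min(-18, 7) = -18

Answer: -18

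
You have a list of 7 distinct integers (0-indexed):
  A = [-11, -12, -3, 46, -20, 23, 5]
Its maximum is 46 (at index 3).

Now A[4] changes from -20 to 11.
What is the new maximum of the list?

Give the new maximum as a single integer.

Old max = 46 (at index 3)
Change: A[4] -20 -> 11
Changed element was NOT the old max.
  New max = max(old_max, new_val) = max(46, 11) = 46

Answer: 46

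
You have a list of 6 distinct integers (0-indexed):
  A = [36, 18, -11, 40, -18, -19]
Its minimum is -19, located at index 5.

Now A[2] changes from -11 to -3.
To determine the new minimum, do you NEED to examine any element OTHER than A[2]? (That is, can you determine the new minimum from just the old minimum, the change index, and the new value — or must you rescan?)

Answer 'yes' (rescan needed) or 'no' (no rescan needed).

Answer: no

Derivation:
Old min = -19 at index 5
Change at index 2: -11 -> -3
Index 2 was NOT the min. New min = min(-19, -3). No rescan of other elements needed.
Needs rescan: no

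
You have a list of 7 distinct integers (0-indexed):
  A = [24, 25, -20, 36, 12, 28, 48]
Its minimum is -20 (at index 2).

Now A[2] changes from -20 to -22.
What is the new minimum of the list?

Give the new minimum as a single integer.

Old min = -20 (at index 2)
Change: A[2] -20 -> -22
Changed element WAS the min. Need to check: is -22 still <= all others?
  Min of remaining elements: 12
  New min = min(-22, 12) = -22

Answer: -22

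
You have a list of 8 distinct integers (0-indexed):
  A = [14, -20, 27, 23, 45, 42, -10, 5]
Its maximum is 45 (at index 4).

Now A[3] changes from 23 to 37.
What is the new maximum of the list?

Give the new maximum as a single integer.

Answer: 45

Derivation:
Old max = 45 (at index 4)
Change: A[3] 23 -> 37
Changed element was NOT the old max.
  New max = max(old_max, new_val) = max(45, 37) = 45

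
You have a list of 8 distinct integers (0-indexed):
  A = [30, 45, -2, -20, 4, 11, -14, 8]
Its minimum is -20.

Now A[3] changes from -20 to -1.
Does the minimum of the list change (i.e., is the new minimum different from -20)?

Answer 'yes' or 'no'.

Old min = -20
Change: A[3] -20 -> -1
Changed element was the min; new min must be rechecked.
New min = -14; changed? yes

Answer: yes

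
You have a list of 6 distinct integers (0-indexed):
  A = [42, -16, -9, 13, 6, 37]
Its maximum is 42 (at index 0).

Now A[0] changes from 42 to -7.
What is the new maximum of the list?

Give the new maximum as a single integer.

Old max = 42 (at index 0)
Change: A[0] 42 -> -7
Changed element WAS the max -> may need rescan.
  Max of remaining elements: 37
  New max = max(-7, 37) = 37

Answer: 37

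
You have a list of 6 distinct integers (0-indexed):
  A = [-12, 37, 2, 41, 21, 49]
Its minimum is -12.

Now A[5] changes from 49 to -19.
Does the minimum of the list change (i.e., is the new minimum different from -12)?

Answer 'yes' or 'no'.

Answer: yes

Derivation:
Old min = -12
Change: A[5] 49 -> -19
Changed element was NOT the min; min changes only if -19 < -12.
New min = -19; changed? yes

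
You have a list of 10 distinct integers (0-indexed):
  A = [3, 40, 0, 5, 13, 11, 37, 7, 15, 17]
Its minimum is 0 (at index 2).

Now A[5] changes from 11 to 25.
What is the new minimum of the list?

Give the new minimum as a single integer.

Old min = 0 (at index 2)
Change: A[5] 11 -> 25
Changed element was NOT the old min.
  New min = min(old_min, new_val) = min(0, 25) = 0

Answer: 0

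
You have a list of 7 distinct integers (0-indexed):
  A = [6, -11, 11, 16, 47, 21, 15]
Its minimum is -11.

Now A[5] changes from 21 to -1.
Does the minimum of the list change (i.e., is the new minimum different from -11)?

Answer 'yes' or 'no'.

Answer: no

Derivation:
Old min = -11
Change: A[5] 21 -> -1
Changed element was NOT the min; min changes only if -1 < -11.
New min = -11; changed? no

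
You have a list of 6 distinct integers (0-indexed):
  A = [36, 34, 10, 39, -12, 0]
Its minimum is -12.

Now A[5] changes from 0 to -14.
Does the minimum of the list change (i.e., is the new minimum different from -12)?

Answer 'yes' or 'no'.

Answer: yes

Derivation:
Old min = -12
Change: A[5] 0 -> -14
Changed element was NOT the min; min changes only if -14 < -12.
New min = -14; changed? yes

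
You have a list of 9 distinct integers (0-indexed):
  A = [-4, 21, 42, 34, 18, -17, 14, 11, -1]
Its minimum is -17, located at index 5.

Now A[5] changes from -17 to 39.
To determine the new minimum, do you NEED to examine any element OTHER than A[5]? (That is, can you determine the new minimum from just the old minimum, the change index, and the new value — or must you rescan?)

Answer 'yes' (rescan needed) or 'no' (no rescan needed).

Old min = -17 at index 5
Change at index 5: -17 -> 39
Index 5 WAS the min and new value 39 > old min -17. Must rescan other elements to find the new min.
Needs rescan: yes

Answer: yes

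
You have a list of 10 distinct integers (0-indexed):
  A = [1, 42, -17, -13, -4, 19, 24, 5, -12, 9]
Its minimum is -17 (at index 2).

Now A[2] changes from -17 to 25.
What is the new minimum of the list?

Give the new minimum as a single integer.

Answer: -13

Derivation:
Old min = -17 (at index 2)
Change: A[2] -17 -> 25
Changed element WAS the min. Need to check: is 25 still <= all others?
  Min of remaining elements: -13
  New min = min(25, -13) = -13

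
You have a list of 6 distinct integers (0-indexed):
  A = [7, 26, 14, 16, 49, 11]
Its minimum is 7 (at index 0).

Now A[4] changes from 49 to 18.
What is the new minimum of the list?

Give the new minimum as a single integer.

Answer: 7

Derivation:
Old min = 7 (at index 0)
Change: A[4] 49 -> 18
Changed element was NOT the old min.
  New min = min(old_min, new_val) = min(7, 18) = 7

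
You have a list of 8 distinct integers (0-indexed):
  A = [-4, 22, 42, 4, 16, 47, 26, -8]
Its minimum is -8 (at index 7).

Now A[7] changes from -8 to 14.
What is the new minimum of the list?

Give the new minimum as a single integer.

Old min = -8 (at index 7)
Change: A[7] -8 -> 14
Changed element WAS the min. Need to check: is 14 still <= all others?
  Min of remaining elements: -4
  New min = min(14, -4) = -4

Answer: -4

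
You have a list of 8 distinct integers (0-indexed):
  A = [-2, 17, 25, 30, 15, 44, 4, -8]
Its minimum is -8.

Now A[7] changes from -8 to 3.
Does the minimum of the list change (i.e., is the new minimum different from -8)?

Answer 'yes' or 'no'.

Old min = -8
Change: A[7] -8 -> 3
Changed element was the min; new min must be rechecked.
New min = -2; changed? yes

Answer: yes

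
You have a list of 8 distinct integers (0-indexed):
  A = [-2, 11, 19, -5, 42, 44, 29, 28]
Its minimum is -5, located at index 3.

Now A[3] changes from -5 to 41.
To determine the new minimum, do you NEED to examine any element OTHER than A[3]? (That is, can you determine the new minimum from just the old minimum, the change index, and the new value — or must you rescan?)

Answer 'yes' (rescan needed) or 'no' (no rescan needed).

Old min = -5 at index 3
Change at index 3: -5 -> 41
Index 3 WAS the min and new value 41 > old min -5. Must rescan other elements to find the new min.
Needs rescan: yes

Answer: yes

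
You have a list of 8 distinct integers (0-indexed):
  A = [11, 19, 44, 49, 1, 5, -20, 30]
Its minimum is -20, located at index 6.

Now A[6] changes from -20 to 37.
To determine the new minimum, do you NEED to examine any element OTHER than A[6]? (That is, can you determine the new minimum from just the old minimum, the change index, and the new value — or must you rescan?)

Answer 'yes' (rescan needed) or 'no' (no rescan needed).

Answer: yes

Derivation:
Old min = -20 at index 6
Change at index 6: -20 -> 37
Index 6 WAS the min and new value 37 > old min -20. Must rescan other elements to find the new min.
Needs rescan: yes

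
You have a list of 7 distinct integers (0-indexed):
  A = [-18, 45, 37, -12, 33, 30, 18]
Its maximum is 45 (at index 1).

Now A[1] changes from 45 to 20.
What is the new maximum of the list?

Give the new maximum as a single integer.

Old max = 45 (at index 1)
Change: A[1] 45 -> 20
Changed element WAS the max -> may need rescan.
  Max of remaining elements: 37
  New max = max(20, 37) = 37

Answer: 37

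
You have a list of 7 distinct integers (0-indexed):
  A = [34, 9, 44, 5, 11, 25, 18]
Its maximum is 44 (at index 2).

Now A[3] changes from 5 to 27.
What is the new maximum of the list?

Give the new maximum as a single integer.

Old max = 44 (at index 2)
Change: A[3] 5 -> 27
Changed element was NOT the old max.
  New max = max(old_max, new_val) = max(44, 27) = 44

Answer: 44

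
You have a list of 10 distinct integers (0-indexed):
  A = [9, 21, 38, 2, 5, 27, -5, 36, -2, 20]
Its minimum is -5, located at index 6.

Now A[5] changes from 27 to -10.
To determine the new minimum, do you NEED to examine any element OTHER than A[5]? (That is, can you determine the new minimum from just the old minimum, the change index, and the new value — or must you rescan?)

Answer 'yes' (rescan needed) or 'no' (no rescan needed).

Old min = -5 at index 6
Change at index 5: 27 -> -10
Index 5 was NOT the min. New min = min(-5, -10). No rescan of other elements needed.
Needs rescan: no

Answer: no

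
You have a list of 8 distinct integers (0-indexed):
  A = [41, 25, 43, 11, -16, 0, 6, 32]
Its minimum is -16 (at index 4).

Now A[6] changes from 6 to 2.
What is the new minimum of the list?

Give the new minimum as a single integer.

Old min = -16 (at index 4)
Change: A[6] 6 -> 2
Changed element was NOT the old min.
  New min = min(old_min, new_val) = min(-16, 2) = -16

Answer: -16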